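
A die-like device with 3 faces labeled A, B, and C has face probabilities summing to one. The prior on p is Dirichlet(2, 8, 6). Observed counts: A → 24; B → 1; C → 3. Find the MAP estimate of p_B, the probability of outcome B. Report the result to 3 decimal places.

The posterior is Dirichlet(αᵢ + nᵢ) = Dirichlet(26, 9, 9).
For a Dirichlet(a₁,…,a_K) with all aᵢ > 1, the mode has j-th component (aⱼ − 1)/(Σaᵢ − K).
Here Σaᵢ = 44 and K = 3, so p_B = (9 − 1)/(44 − 3) = 8/41 ≈ 0.195.

MAP estimate of p_B = 0.195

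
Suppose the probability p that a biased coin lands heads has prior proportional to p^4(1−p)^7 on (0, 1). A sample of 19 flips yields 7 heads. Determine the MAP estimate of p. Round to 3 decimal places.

p̂_MAP = 0.367

The prior density ∝ p^4(1−p)^7 is the kernel of Beta(5, 8).
Data: 7 successes in 19 trials. The binomial likelihood contributes p^7(1−p)^12, so the posterior is Beta(5+7, 8+12) = Beta(12, 20).
For Beta(a, b) with a, b > 1 the mode is (a−1)/(a+b−2) = 11/30 ≈ 0.367.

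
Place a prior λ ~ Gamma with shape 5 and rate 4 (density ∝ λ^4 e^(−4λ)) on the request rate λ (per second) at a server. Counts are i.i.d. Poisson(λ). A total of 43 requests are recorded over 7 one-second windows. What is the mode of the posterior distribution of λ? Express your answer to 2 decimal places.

Σxᵢ = 43, n = 7.
Posterior ∝ λ^4e^(−4λ) · λ^43e^(−7λ) = λ^47e^(−11λ), i.e. Gamma(shape=48, rate=11).
The mode of a Gamma(a, b) with a ≥ 1 (shape–rate) is (a−1)/b = 47/11 ≈ 4.27.

λ̂_MAP = 4.27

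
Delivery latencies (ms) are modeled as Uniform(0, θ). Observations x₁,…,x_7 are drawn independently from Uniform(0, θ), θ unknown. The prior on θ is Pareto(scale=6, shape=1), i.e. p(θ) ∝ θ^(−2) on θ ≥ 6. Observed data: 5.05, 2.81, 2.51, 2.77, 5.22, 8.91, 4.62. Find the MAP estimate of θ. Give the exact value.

The Uniform(0, θ) likelihood is θ^(−n) for θ ≥ max(xᵢ), zero otherwise. Here max(xᵢ) = 8.91.
Posterior ∝ θ^(−2) · θ^(−7) = θ^(−9) on θ ≥ max(6, 8.91) = 8.91.
This density is strictly decreasing in θ, so the posterior mode lies at the lower boundary of the support.

θ̂_MAP = 8.91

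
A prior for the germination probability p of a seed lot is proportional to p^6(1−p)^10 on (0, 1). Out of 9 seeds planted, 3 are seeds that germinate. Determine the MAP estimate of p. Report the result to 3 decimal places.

p̂_MAP = 0.360

The prior density ∝ p^6(1−p)^10 is the kernel of Beta(7, 11).
Data: 3 successes in 9 trials. The binomial likelihood contributes p^3(1−p)^6, so the posterior is Beta(7+3, 11+6) = Beta(10, 17).
For Beta(a, b) with a, b > 1 the mode is (a−1)/(a+b−2) = 9/25 ≈ 0.360.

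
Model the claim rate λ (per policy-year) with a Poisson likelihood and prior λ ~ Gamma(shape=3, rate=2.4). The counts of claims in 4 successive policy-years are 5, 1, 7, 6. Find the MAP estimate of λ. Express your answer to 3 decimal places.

λ̂_MAP = 3.281

Σxᵢ = 5+1+7+6 = 19, with n = 4.
Posterior ∝ λ^2e^(−2.4λ) · λ^19e^(−4λ) = λ^21e^(−6.4λ), i.e. Gamma(shape=22, rate=6.4).
The mode of a Gamma(a, b) with a ≥ 1 (shape–rate) is (a−1)/b = 21/6.4 ≈ 3.281.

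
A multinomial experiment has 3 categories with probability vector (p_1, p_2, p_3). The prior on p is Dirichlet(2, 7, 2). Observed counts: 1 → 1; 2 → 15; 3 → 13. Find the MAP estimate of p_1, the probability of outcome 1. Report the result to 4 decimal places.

The posterior is Dirichlet(αᵢ + nᵢ) = Dirichlet(3, 22, 15).
For a Dirichlet(a₁,…,a_K) with all aᵢ > 1, the mode has j-th component (aⱼ − 1)/(Σaᵢ − K).
Here Σaᵢ = 40 and K = 3, so p_1 = (3 − 1)/(40 − 3) = 2/37 ≈ 0.0541.

MAP estimate: 0.0541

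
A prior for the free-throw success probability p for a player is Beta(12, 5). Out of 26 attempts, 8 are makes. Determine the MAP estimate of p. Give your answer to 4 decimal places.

p̂_MAP = 0.4634

Prior: Beta(12, 5).
Data: 8 successes in 26 trials. The binomial likelihood contributes p^8(1−p)^18, so the posterior is Beta(12+8, 5+18) = Beta(20, 23).
For Beta(a, b) with a, b > 1 the mode is (a−1)/(a+b−2) = 19/41 ≈ 0.4634.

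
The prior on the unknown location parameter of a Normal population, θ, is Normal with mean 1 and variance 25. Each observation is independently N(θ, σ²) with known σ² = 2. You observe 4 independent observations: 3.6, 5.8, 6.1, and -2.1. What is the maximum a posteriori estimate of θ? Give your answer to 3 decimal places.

n = 4; x̄ = (3.6 + 5.8 + 6.1 + (-2.1))/4 = 13.4/4 = 3.35.
For a Normal prior and Normal likelihood with known variance, the posterior is Normal; its mode equals its mean, the precision-weighted average.
Prior precision 1/σ₀² = 1/25 = 0.04; data precision n/σ² = 4/2 = 2.
θ̂ = (0.04·1 + 2·3.35) / (0.04 + 2) = 6.74/2.04 = 337/102 ≈ 3.304.

θ̂_MAP = 3.304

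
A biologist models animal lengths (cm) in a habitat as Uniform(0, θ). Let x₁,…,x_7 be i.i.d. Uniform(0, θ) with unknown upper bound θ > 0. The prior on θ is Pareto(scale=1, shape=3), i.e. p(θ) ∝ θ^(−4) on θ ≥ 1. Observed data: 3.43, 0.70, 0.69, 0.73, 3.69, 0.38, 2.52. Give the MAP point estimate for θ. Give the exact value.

θ̂_MAP = 3.69

The Uniform(0, θ) likelihood is θ^(−n) for θ ≥ max(xᵢ), zero otherwise. Here max(xᵢ) = 3.69.
Posterior ∝ θ^(−4) · θ^(−7) = θ^(−11) on θ ≥ max(1, 3.69) = 3.69.
This density is strictly decreasing in θ, so the posterior mode lies at the lower boundary of the support.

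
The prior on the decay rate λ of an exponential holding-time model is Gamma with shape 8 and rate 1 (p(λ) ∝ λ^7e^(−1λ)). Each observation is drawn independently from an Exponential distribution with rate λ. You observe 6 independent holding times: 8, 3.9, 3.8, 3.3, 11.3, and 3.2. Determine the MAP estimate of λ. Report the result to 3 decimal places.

λ̂_MAP = 0.377

The Exponential(rate=λ) likelihood is ∝ λ^n e^(−λΣtᵢ). Here n = 6 and Σtᵢ = 8 + 3.9 + 3.8 + 3.3 + 11.3 + 3.2 = 33.5.
Posterior ∝ λ^7e^(−1λ) · λ^6e^(−33.5λ) = λ^13e^(−34.5λ), i.e. Gamma(14, 34.5).
Mode = (a−1)/b = 13/34.5 ≈ 0.377.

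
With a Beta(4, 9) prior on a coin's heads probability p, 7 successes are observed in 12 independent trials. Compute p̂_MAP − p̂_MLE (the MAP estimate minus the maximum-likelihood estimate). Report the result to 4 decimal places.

Posterior is Beta(11, 14); MAP = (11−1)/(25−2) = 10/23 ≈ 0.43478.
MLE ignores the prior: p̂_MLE = k/n = 7/12 ≈ 0.58333.
Difference = 10/23 − 7/12 = -41/276 ≈ -0.1486.

MAP − MLE = -0.1486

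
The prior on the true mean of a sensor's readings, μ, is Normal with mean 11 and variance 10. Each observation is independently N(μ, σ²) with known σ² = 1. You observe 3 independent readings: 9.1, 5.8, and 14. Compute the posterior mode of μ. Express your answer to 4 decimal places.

μ̂_MAP = 9.6774

n = 3; x̄ = (9.1 + 5.8 + 14)/3 = 28.9/3 = 289/30 ≈ 9.6333.
For a Normal prior and Normal likelihood with known variance, the posterior is Normal; its mode equals its mean, the precision-weighted average.
Prior precision 1/σ₀² = 1/10 = 0.1; data precision n/σ² = 3/1 = 3.
μ̂ = (0.1·11 + 3·(289/30)) / (0.1 + 3) = 30/3.1 = 300/31 ≈ 9.6774.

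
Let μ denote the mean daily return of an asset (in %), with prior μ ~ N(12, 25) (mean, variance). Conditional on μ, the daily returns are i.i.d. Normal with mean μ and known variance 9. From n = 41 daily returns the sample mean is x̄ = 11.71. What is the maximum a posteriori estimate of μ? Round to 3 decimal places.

μ̂_MAP = 11.713

n = 41, x̄ = 11.71.
For a Normal prior and Normal likelihood with known variance, the posterior is Normal; its mode equals its mean, the precision-weighted average.
Prior precision 1/σ₀² = 1/25 = 0.04; data precision n/σ² = 41/9.
μ̂ = (0.04·12 + (41/9)·11.71) / (0.04 + 41/9) = (48443/900)/(1034/225) = 48443/4136 ≈ 11.713.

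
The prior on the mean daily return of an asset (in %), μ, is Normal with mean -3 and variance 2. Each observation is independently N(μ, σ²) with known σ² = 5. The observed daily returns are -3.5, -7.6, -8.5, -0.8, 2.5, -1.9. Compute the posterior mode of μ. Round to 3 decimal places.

n = 6; x̄ = ((-3.5) + (-7.6) + (-8.5) + (-0.8) + 2.5 + (-1.9))/6 = -19.8/6 = -3.3.
For a Normal prior and Normal likelihood with known variance, the posterior is Normal; its mode equals its mean, the precision-weighted average.
Prior precision 1/σ₀² = 1/2 = 0.5; data precision n/σ² = 6/5 = 1.2.
μ̂ = (0.5·(-3) + 1.2·(-3.3)) / (0.5 + 1.2) = (-5.46)/1.7 = -273/85 ≈ -3.212.

μ̂_MAP = -3.212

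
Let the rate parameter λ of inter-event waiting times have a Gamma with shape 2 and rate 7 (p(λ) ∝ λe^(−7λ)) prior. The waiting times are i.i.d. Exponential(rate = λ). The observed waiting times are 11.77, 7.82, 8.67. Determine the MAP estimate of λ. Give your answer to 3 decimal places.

λ̂_MAP = 0.113

The Exponential(rate=λ) likelihood is ∝ λ^n e^(−λΣtᵢ). Here n = 3 and Σtᵢ = 11.77 + 7.82 + 8.67 = 28.26.
Posterior ∝ λe^(−7λ) · λ^3e^(−28.26λ) = λ^4e^(−35.26λ), i.e. Gamma(5, 35.26).
Mode = (a−1)/b = 4/35.26 ≈ 0.113.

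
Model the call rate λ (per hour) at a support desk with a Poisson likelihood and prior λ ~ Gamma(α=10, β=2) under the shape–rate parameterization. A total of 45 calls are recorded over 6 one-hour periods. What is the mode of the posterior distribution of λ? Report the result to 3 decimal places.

λ̂_MAP = 6.750

Σxᵢ = 45, n = 6.
Posterior ∝ λ^9e^(−2λ) · λ^45e^(−6λ) = λ^54e^(−8λ), i.e. Gamma(shape=55, rate=8).
The mode of a Gamma(a, b) with a ≥ 1 (shape–rate) is (a−1)/b = 54/8 ≈ 6.750.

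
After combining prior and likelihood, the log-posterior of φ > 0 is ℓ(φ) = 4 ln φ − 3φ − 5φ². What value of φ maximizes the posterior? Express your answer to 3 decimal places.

φ̂_MAP = 0.500

ℓ'(φ) = 4/φ − 3 − 10φ. Setting this to zero and multiplying by φ: 10φ² + 3φ − 4 = 0.
φ = (−3 + √(3² + 4·10·4)) / (2·10) = (−3 + √169) / 20 = (−3 + 13)/20 = 1/2.
ℓ''(φ) = −4/φ² − 10 < 0, confirming a maximum.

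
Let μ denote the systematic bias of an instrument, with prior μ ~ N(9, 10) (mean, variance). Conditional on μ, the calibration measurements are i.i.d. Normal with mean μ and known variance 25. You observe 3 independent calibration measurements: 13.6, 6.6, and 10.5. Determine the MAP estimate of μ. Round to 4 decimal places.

n = 3; x̄ = (13.6 + 6.6 + 10.5)/3 = 30.7/3 = 307/30 ≈ 10.2333.
For a Normal prior and Normal likelihood with known variance, the posterior is Normal; its mode equals its mean, the precision-weighted average.
Prior precision 1/σ₀² = 1/10 = 0.1; data precision n/σ² = 3/25 = 0.12.
μ̂ = (0.1·9 + 0.12·(307/30)) / (0.1 + 0.12) = 2.128/0.22 = 532/55 ≈ 9.6727.

μ̂_MAP = 9.6727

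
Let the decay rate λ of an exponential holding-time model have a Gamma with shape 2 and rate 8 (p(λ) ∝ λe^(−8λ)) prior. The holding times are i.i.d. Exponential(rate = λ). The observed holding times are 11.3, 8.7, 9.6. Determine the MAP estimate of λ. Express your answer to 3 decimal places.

λ̂_MAP = 0.106

The Exponential(rate=λ) likelihood is ∝ λ^n e^(−λΣtᵢ). Here n = 3 and Σtᵢ = 11.3 + 8.7 + 9.6 = 29.6.
Posterior ∝ λe^(−8λ) · λ^3e^(−29.6λ) = λ^4e^(−37.6λ), i.e. Gamma(5, 37.6).
Mode = (a−1)/b = 4/37.6 ≈ 0.106.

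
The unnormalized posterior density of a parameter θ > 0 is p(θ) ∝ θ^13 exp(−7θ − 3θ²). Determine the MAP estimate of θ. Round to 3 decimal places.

ℓ'(θ) = 13/θ − 7 − 6θ. Setting this to zero and multiplying by θ: 6θ² + 7θ − 13 = 0.
θ = (−7 + √(7² + 4·6·13)) / (2·6) = (−7 + √361) / 12 = (−7 + 19)/12 = 1.
ℓ''(θ) = −13/θ² − 6 < 0, confirming a maximum.

θ̂_MAP = 1.000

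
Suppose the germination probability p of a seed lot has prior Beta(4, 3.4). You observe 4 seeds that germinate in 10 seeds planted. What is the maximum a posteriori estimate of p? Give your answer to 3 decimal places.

Prior: Beta(4, 3.4).
Data: 4 successes in 10 trials. The binomial likelihood contributes p^4(1−p)^6, so the posterior is Beta(4+4, 3.4+6) = Beta(8, 9.4).
For Beta(a, b) with a, b > 1 the mode is (a−1)/(a+b−2) = 7/15.4 ≈ 0.455.

p̂_MAP = 0.455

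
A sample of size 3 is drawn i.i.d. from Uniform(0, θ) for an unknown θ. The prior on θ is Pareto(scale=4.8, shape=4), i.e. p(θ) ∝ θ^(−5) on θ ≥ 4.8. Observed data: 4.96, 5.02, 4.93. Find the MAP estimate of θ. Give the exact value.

The Uniform(0, θ) likelihood is θ^(−n) for θ ≥ max(xᵢ), zero otherwise. Here max(xᵢ) = 5.02.
Posterior ∝ θ^(−5) · θ^(−3) = θ^(−8) on θ ≥ max(4.8, 5.02) = 5.02.
This density is strictly decreasing in θ, so the posterior mode lies at the lower boundary of the support.

θ̂_MAP = 5.02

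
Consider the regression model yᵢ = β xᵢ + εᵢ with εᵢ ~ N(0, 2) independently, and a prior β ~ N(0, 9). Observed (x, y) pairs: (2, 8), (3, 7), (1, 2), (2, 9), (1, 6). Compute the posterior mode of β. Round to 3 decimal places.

log p(β | y) = −Σ(yᵢ − βxᵢ)²/(2·2) − β²/(2·9) + const.
Setting the derivative to zero: Σxᵢ(yᵢ − βxᵢ)/2 − β/9 = 0, so β = Σxᵢyᵢ / (Σxᵢ² + σ²/τ²).
Σxᵢyᵢ = 2·8 + 3·7 + 1·2 + 2·9 + 1·6 = 63; Σxᵢ² = 19; σ²/τ² = 2/9.
β̂_MAP = 63 / (19 + 2/9) = 63/(173/9) = 567/173 ≈ 3.277.

β̂_MAP = 3.277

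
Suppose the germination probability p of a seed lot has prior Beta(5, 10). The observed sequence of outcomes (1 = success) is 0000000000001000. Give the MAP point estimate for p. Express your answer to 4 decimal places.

Prior: Beta(5, 10).
Data: 1 success in 16 trials (from the sequence). The binomial likelihood contributes p(1−p)^15, so the posterior is Beta(5+1, 10+15) = Beta(6, 25).
For Beta(a, b) with a, b > 1 the mode is (a−1)/(a+b−2) = 5/29 ≈ 0.1724.

p̂_MAP = 0.1724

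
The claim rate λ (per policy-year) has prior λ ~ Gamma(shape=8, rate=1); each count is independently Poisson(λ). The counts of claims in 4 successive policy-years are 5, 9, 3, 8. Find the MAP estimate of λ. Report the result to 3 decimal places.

Σxᵢ = 5+9+3+8 = 25, with n = 4.
Posterior ∝ λ^7e^(−1λ) · λ^25e^(−4λ) = λ^32e^(−5λ), i.e. Gamma(shape=33, rate=5).
The mode of a Gamma(a, b) with a ≥ 1 (shape–rate) is (a−1)/b = 32/5 ≈ 6.400.

λ̂_MAP = 6.400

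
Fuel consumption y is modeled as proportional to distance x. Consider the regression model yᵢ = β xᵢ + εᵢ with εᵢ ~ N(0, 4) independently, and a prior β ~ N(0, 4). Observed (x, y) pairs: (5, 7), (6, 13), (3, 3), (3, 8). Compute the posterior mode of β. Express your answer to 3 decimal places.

β̂_MAP = 1.825

log p(β | y) = −Σ(yᵢ − βxᵢ)²/(2·4) − β²/(2·4) + const.
Setting the derivative to zero: Σxᵢ(yᵢ − βxᵢ)/4 − β/4 = 0, so β = Σxᵢyᵢ / (Σxᵢ² + σ²/τ²).
Σxᵢyᵢ = 5·7 + 6·13 + 3·3 + 3·8 = 146; Σxᵢ² = 79; σ²/τ² = 1.
β̂_MAP = 146 / (79 + 1) = 146/80 ≈ 1.825.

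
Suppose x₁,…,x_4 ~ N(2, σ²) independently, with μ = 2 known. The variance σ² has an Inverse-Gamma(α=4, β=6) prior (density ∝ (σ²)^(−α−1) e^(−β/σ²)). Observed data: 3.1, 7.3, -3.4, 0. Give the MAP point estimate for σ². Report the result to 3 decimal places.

σ̂²_MAP = 5.319

Sum of squared deviations about the known mean: SS = (3.1−2)² + (7.3−2)² + (-3.4−2)² + (0−2)² = 62.46.
The Normal likelihood contributes (σ²)^(−n/2) exp(−SS/(2σ²)), so the posterior is Inverse-Gamma(α + n/2, β + SS/2) = Inverse-Gamma(6, 37.23).
The mode of Inverse-Gamma(a, b) is b/(a+1) = 37.23/7 ≈ 5.319.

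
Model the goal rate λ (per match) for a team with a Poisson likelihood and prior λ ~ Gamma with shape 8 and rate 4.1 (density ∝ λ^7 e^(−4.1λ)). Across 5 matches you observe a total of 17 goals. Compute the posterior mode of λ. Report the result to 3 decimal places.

Σxᵢ = 17, n = 5.
Posterior ∝ λ^7e^(−4.1λ) · λ^17e^(−5λ) = λ^24e^(−9.1λ), i.e. Gamma(shape=25, rate=9.1).
The mode of a Gamma(a, b) with a ≥ 1 (shape–rate) is (a−1)/b = 24/9.1 ≈ 2.637.

λ̂_MAP = 2.637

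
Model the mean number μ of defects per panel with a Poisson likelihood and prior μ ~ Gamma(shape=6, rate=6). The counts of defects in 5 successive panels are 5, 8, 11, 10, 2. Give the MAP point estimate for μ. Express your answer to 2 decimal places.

Σxᵢ = 5+8+11+10+2 = 36, with n = 5.
Posterior ∝ μ^5e^(−6μ) · μ^36e^(−5μ) = μ^41e^(−11μ), i.e. Gamma(shape=42, rate=11).
The mode of a Gamma(a, b) with a ≥ 1 (shape–rate) is (a−1)/b = 41/11 ≈ 3.73.

μ̂_MAP = 3.73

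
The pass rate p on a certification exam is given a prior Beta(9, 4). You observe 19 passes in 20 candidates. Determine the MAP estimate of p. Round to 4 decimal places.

p̂_MAP = 0.8710

Prior: Beta(9, 4).
Data: 19 successes in 20 trials. The binomial likelihood contributes p^19(1−p)^1, so the posterior is Beta(9+19, 4+1) = Beta(28, 5).
For Beta(a, b) with a, b > 1 the mode is (a−1)/(a+b−2) = 27/31 ≈ 0.8710.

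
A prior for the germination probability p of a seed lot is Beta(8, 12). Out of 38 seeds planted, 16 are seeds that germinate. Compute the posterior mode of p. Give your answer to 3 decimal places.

p̂_MAP = 0.411

Prior: Beta(8, 12).
Data: 16 successes in 38 trials. The binomial likelihood contributes p^16(1−p)^22, so the posterior is Beta(8+16, 12+22) = Beta(24, 34).
For Beta(a, b) with a, b > 1 the mode is (a−1)/(a+b−2) = 23/56 ≈ 0.411.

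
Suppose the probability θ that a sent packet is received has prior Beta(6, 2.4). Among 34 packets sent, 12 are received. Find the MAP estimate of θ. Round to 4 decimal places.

θ̂_MAP = 0.4208

Prior: Beta(6, 2.4).
Data: 12 successes in 34 trials. The binomial likelihood contributes θ^12(1−θ)^22, so the posterior is Beta(6+12, 2.4+22) = Beta(18, 24.4).
For Beta(a, b) with a, b > 1 the mode is (a−1)/(a+b−2) = 17/40.4 ≈ 0.4208.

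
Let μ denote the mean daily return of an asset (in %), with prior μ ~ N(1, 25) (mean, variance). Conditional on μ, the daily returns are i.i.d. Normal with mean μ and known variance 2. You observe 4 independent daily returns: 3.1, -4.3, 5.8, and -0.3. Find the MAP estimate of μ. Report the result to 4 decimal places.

n = 4; x̄ = (3.1 + (-4.3) + 5.8 + (-0.3))/4 = 4.3/4 = 1.075.
For a Normal prior and Normal likelihood with known variance, the posterior is Normal; its mode equals its mean, the precision-weighted average.
Prior precision 1/σ₀² = 1/25 = 0.04; data precision n/σ² = 4/2 = 2.
μ̂ = (0.04·1 + 2·1.075) / (0.04 + 2) = 2.19/2.04 = 73/68 ≈ 1.0735.

μ̂_MAP = 1.0735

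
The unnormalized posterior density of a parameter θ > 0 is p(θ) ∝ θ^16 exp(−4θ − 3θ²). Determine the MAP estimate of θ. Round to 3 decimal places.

θ̂_MAP = 1.333

ℓ'(θ) = 16/θ − 4 − 6θ. Setting this to zero and multiplying by θ: 6θ² + 4θ − 16 = 0.
θ = (−4 + √(4² + 4·6·16)) / (2·6) = (−4 + √400) / 12 = (−4 + 20)/12 = 4/3.
ℓ''(θ) = −16/θ² − 6 < 0, confirming a maximum.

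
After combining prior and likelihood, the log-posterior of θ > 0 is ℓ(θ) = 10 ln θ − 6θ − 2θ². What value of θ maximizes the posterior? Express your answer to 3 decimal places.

ℓ'(θ) = 10/θ − 6 − 4θ. Setting this to zero and multiplying by θ: 4θ² + 6θ − 10 = 0.
θ = (−6 + √(6² + 4·4·10)) / (2·4) = (−6 + √196) / 8 = (−6 + 14)/8 = 1.
ℓ''(θ) = −10/θ² − 4 < 0, confirming a maximum.

θ̂_MAP = 1.000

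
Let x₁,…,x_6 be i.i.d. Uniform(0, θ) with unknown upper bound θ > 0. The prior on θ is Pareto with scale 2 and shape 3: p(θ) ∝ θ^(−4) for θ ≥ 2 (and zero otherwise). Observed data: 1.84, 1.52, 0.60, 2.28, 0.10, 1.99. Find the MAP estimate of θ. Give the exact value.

The Uniform(0, θ) likelihood is θ^(−n) for θ ≥ max(xᵢ), zero otherwise. Here max(xᵢ) = 2.28.
Posterior ∝ θ^(−4) · θ^(−6) = θ^(−10) on θ ≥ max(2, 2.28) = 2.28.
This density is strictly decreasing in θ, so the posterior mode lies at the lower boundary of the support.

θ̂_MAP = 2.28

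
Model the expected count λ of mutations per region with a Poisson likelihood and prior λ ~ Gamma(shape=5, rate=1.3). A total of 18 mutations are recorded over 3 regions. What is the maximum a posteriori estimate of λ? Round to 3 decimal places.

Σxᵢ = 18, n = 3.
Posterior ∝ λ^4e^(−1.3λ) · λ^18e^(−3λ) = λ^22e^(−4.3λ), i.e. Gamma(shape=23, rate=4.3).
The mode of a Gamma(a, b) with a ≥ 1 (shape–rate) is (a−1)/b = 22/4.3 ≈ 5.116.

λ̂_MAP = 5.116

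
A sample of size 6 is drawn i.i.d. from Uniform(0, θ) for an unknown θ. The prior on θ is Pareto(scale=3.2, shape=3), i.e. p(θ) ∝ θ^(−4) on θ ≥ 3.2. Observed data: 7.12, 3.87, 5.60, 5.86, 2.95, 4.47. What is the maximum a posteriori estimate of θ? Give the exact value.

θ̂_MAP = 7.12

The Uniform(0, θ) likelihood is θ^(−n) for θ ≥ max(xᵢ), zero otherwise. Here max(xᵢ) = 7.12.
Posterior ∝ θ^(−4) · θ^(−6) = θ^(−10) on θ ≥ max(3.2, 7.12) = 7.12.
This density is strictly decreasing in θ, so the posterior mode lies at the lower boundary of the support.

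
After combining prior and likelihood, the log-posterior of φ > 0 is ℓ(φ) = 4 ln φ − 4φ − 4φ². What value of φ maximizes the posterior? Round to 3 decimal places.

ℓ'(φ) = 4/φ − 4 − 8φ. Setting this to zero and multiplying by φ: 8φ² + 4φ − 4 = 0.
φ = (−4 + √(4² + 4·8·4)) / (2·8) = (−4 + √144) / 16 = (−4 + 12)/16 = 1/2.
ℓ''(φ) = −4/φ² − 8 < 0, confirming a maximum.

φ̂_MAP = 0.500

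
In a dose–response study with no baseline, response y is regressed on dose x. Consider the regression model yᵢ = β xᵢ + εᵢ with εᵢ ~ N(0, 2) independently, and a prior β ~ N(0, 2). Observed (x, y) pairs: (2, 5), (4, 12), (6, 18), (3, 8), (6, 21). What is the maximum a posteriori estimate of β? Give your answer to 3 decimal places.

β̂_MAP = 3.098

log p(β | y) = −Σ(yᵢ − βxᵢ)²/(2·2) − β²/(2·2) + const.
Setting the derivative to zero: Σxᵢ(yᵢ − βxᵢ)/2 − β/2 = 0, so β = Σxᵢyᵢ / (Σxᵢ² + σ²/τ²).
Σxᵢyᵢ = 2·5 + 4·12 + 6·18 + 3·8 + 6·21 = 316; Σxᵢ² = 101; σ²/τ² = 1.
β̂_MAP = 316 / (101 + 1) = 316/102 ≈ 3.098.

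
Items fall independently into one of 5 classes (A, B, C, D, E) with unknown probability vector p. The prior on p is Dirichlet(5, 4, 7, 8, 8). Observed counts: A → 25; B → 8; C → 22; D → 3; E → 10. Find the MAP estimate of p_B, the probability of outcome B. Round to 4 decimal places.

MAP estimate of p_B = 0.1158

The posterior is Dirichlet(αᵢ + nᵢ) = Dirichlet(30, 12, 29, 11, 18).
For a Dirichlet(a₁,…,a_K) with all aᵢ > 1, the mode has j-th component (aⱼ − 1)/(Σaᵢ − K).
Here Σaᵢ = 100 and K = 5, so p_B = (12 − 1)/(100 − 5) = 11/95 ≈ 0.1158.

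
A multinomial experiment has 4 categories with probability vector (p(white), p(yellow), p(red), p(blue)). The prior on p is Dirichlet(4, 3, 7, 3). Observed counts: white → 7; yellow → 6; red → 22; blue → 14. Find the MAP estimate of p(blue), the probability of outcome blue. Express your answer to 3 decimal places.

MAP estimate of p(blue) = 0.258

The posterior is Dirichlet(αᵢ + nᵢ) = Dirichlet(11, 9, 29, 17).
For a Dirichlet(a₁,…,a_K) with all aᵢ > 1, the mode has j-th component (aⱼ − 1)/(Σaᵢ − K).
Here Σaᵢ = 66 and K = 4, so p(blue) = (17 − 1)/(66 − 4) = 16/62 ≈ 0.258.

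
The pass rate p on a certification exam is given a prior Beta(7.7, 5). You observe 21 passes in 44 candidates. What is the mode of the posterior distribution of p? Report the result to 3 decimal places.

Prior: Beta(7.7, 5).
Data: 21 successes in 44 trials. The binomial likelihood contributes p^21(1−p)^23, so the posterior is Beta(7.7+21, 5+23) = Beta(28.7, 28).
For Beta(a, b) with a, b > 1 the mode is (a−1)/(a+b−2) = 27.7/54.7 ≈ 0.506.

p̂_MAP = 0.506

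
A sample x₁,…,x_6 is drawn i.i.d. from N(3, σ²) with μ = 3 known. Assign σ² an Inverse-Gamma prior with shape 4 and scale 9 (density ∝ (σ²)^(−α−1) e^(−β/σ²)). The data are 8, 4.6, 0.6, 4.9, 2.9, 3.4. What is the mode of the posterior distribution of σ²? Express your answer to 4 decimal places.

Sum of squared deviations about the known mean: SS = (8−3)² + (4.6−3)² + (0.6−3)² + (4.9−3)² + (2.9−3)² + (3.4−3)² = 37.1.
The Normal likelihood contributes (σ²)^(−n/2) exp(−SS/(2σ²)), so the posterior is Inverse-Gamma(α + n/2, β + SS/2) = Inverse-Gamma(7, 27.55).
The mode of Inverse-Gamma(a, b) is b/(a+1) = 27.55/8 ≈ 3.4438.

σ̂²_MAP = 3.4438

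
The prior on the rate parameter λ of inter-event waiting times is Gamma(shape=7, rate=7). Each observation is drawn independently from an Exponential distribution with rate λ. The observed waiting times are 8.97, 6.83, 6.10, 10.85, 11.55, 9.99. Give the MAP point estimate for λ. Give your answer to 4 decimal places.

The Exponential(rate=λ) likelihood is ∝ λ^n e^(−λΣtᵢ). Here n = 6 and Σtᵢ = 8.97 + 6.83 + 6.10 + 10.85 + 11.55 + 9.99 = 54.29.
Posterior ∝ λ^6e^(−7λ) · λ^6e^(−54.29λ) = λ^12e^(−61.29λ), i.e. Gamma(13, 61.29).
Mode = (a−1)/b = 12/61.29 ≈ 0.1958.

λ̂_MAP = 0.1958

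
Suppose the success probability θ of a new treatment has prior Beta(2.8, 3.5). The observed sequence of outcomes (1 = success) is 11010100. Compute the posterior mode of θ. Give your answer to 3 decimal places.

θ̂_MAP = 0.472

Prior: Beta(2.8, 3.5).
Data: 4 successes in 8 trials (from the sequence). The binomial likelihood contributes θ^4(1−θ)^4, so the posterior is Beta(2.8+4, 3.5+4) = Beta(6.8, 7.5).
For Beta(a, b) with a, b > 1 the mode is (a−1)/(a+b−2) = 5.8/12.3 ≈ 0.472.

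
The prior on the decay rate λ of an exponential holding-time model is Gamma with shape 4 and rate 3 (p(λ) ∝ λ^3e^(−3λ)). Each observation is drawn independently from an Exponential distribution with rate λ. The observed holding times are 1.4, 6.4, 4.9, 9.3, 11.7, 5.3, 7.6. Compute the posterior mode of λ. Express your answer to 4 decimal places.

λ̂_MAP = 0.2016

The Exponential(rate=λ) likelihood is ∝ λ^n e^(−λΣtᵢ). Here n = 7 and Σtᵢ = 1.4 + 6.4 + 4.9 + 9.3 + 11.7 + 5.3 + 7.6 = 46.6.
Posterior ∝ λ^3e^(−3λ) · λ^7e^(−46.6λ) = λ^10e^(−49.6λ), i.e. Gamma(11, 49.6).
Mode = (a−1)/b = 10/49.6 ≈ 0.2016.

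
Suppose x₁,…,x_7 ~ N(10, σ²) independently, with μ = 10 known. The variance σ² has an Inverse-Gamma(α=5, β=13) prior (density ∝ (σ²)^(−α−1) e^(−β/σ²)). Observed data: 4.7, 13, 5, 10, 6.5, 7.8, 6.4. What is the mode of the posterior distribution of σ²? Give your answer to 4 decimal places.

σ̂²_MAP = 6.2179

Sum of squared deviations about the known mean: SS = (4.7−10)² + (13−10)² + (5−10)² + (10−10)² + (6.5−10)² + (7.8−10)² + (6.4−10)² = 92.14.
The Normal likelihood contributes (σ²)^(−n/2) exp(−SS/(2σ²)), so the posterior is Inverse-Gamma(α + n/2, β + SS/2) = Inverse-Gamma(8.5, 59.07).
The mode of Inverse-Gamma(a, b) is b/(a+1) = 59.07/9.5 ≈ 6.2179.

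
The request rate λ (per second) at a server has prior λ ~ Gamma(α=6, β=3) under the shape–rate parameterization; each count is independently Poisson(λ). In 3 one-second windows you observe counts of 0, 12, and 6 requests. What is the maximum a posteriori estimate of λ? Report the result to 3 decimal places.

Σxᵢ = 0+12+6 = 18, with n = 3.
Posterior ∝ λ^5e^(−3λ) · λ^18e^(−3λ) = λ^23e^(−6λ), i.e. Gamma(shape=24, rate=6).
The mode of a Gamma(a, b) with a ≥ 1 (shape–rate) is (a−1)/b = 23/6 ≈ 3.833.

λ̂_MAP = 3.833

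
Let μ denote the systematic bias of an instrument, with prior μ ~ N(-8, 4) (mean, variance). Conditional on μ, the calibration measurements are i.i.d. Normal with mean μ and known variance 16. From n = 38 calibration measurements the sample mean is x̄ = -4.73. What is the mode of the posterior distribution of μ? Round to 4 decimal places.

μ̂_MAP = -5.0414

n = 38, x̄ = -4.73.
For a Normal prior and Normal likelihood with known variance, the posterior is Normal; its mode equals its mean, the precision-weighted average.
Prior precision 1/σ₀² = 1/4 = 0.25; data precision n/σ² = 38/16 = 2.375.
μ̂ = (0.25·(-8) + 2.375·(-4.73)) / (0.25 + 2.375) = (-13.23375)/2.625 = -3529/700 ≈ -5.0414.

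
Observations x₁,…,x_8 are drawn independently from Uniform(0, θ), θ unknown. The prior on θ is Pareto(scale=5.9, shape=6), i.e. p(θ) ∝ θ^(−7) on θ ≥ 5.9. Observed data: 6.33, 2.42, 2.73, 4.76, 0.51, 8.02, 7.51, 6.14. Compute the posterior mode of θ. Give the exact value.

The Uniform(0, θ) likelihood is θ^(−n) for θ ≥ max(xᵢ), zero otherwise. Here max(xᵢ) = 8.02.
Posterior ∝ θ^(−7) · θ^(−8) = θ^(−15) on θ ≥ max(5.9, 8.02) = 8.02.
This density is strictly decreasing in θ, so the posterior mode lies at the lower boundary of the support.

θ̂_MAP = 8.02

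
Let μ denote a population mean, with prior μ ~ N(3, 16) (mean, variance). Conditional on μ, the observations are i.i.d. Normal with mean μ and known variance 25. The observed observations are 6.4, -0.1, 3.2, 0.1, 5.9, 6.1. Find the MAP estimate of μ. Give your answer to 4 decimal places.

μ̂_MAP = 3.4760

n = 6; x̄ = (6.4 + (-0.1) + 3.2 + 0.1 + 5.9 + 6.1)/6 = 21.6/6 = 3.6.
For a Normal prior and Normal likelihood with known variance, the posterior is Normal; its mode equals its mean, the precision-weighted average.
Prior precision 1/σ₀² = 1/16 = 0.0625; data precision n/σ² = 6/25 = 0.24.
μ̂ = (0.0625·3 + 0.24·3.6) / (0.0625 + 0.24) = 1.0515/0.3025 = 2103/605 ≈ 3.4760.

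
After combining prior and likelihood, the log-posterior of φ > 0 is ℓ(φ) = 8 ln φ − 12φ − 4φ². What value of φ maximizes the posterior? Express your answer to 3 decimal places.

φ̂_MAP = 0.500

ℓ'(φ) = 8/φ − 12 − 8φ. Setting this to zero and multiplying by φ: 8φ² + 12φ − 8 = 0.
φ = (−12 + √(12² + 4·8·8)) / (2·8) = (−12 + √400) / 16 = (−12 + 20)/16 = 1/2.
ℓ''(φ) = −8/φ² − 8 < 0, confirming a maximum.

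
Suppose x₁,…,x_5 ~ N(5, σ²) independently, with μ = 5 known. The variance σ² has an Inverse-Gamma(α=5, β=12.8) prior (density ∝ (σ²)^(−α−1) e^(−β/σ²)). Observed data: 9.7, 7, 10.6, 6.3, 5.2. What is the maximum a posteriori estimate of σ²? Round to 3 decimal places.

σ̂²_MAP = 4.987

Sum of squared deviations about the known mean: SS = (9.7−5)² + (7−5)² + (10.6−5)² + (6.3−5)² + (5.2−5)² = 59.18.
The Normal likelihood contributes (σ²)^(−n/2) exp(−SS/(2σ²)), so the posterior is Inverse-Gamma(α + n/2, β + SS/2) = Inverse-Gamma(7.5, 42.39).
The mode of Inverse-Gamma(a, b) is b/(a+1) = 42.39/8.5 ≈ 4.987.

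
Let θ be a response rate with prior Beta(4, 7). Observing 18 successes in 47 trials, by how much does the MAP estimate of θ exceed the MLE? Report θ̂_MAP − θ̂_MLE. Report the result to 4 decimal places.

Posterior is Beta(22, 36); MAP = (22−1)/(58−2) = 21/56 ≈ 0.37500.
MLE ignores the prior: θ̂_MLE = k/n = 18/47 ≈ 0.38298.
Difference = 21/56 − 18/47 = -3/376 ≈ -0.0080.

MAP − MLE = -0.0080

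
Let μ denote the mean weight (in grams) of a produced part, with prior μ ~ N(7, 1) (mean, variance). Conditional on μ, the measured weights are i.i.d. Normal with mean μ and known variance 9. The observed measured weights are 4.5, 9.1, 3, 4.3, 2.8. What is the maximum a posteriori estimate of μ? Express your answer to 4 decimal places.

μ̂_MAP = 6.1929

n = 5; x̄ = (4.5 + 9.1 + 3 + 4.3 + 2.8)/5 = 23.7/5 = 4.74.
For a Normal prior and Normal likelihood with known variance, the posterior is Normal; its mode equals its mean, the precision-weighted average.
Prior precision 1/σ₀² = 1/1 = 1; data precision n/σ² = 5/9.
μ̂ = (1·7 + (5/9)·4.74) / (1 + 5/9) = (289/30)/(14/9) = 867/140 ≈ 6.1929.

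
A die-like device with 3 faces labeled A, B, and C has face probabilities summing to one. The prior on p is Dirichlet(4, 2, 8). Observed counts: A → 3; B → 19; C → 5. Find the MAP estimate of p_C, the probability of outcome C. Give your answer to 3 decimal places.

The posterior is Dirichlet(αᵢ + nᵢ) = Dirichlet(7, 21, 13).
For a Dirichlet(a₁,…,a_K) with all aᵢ > 1, the mode has j-th component (aⱼ − 1)/(Σaᵢ − K).
Here Σaᵢ = 41 and K = 3, so p_C = (13 − 1)/(41 − 3) = 12/38 ≈ 0.316.

MAP estimate of p_C = 0.316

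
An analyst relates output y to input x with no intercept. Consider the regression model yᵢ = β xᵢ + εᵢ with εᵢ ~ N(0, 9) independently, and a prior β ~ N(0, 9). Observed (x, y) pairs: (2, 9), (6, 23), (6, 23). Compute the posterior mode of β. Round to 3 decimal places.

β̂_MAP = 3.818

log p(β | y) = −Σ(yᵢ − βxᵢ)²/(2·9) − β²/(2·9) + const.
Setting the derivative to zero: Σxᵢ(yᵢ − βxᵢ)/9 − β/9 = 0, so β = Σxᵢyᵢ / (Σxᵢ² + σ²/τ²).
Σxᵢyᵢ = 2·9 + 6·23 + 6·23 = 294; Σxᵢ² = 76; σ²/τ² = 1.
β̂_MAP = 294 / (76 + 1) = 294/77 ≈ 3.818.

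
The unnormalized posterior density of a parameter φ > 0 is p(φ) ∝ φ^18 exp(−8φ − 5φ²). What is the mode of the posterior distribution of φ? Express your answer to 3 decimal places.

φ̂_MAP = 1.000

ℓ'(φ) = 18/φ − 8 − 10φ. Setting this to zero and multiplying by φ: 10φ² + 8φ − 18 = 0.
φ = (−8 + √(8² + 4·10·18)) / (2·10) = (−8 + √784) / 20 = (−8 + 28)/20 = 1.
ℓ''(φ) = −18/φ² − 10 < 0, confirming a maximum.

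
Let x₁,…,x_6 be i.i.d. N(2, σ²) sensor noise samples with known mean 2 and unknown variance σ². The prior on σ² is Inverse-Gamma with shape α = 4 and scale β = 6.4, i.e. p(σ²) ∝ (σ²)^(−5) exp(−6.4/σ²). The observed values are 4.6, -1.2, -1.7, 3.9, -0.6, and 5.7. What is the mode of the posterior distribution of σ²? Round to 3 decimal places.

Sum of squared deviations about the known mean: SS = (4.6−2)² + (-1.2−2)² + (-1.7−2)² + (3.9−2)² + (-0.6−2)² + (5.7−2)² = 54.75.
The Normal likelihood contributes (σ²)^(−n/2) exp(−SS/(2σ²)), so the posterior is Inverse-Gamma(α + n/2, β + SS/2) = Inverse-Gamma(7, 33.775).
The mode of Inverse-Gamma(a, b) is b/(a+1) = 33.775/8 ≈ 4.222.

σ̂²_MAP = 4.222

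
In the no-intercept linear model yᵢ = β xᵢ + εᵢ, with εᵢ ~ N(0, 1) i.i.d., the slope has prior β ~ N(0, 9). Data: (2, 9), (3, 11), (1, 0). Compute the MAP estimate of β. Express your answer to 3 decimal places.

β̂_MAP = 3.614

log p(β | y) = −Σ(yᵢ − βxᵢ)²/(2·1) − β²/(2·9) + const.
Setting the derivative to zero: Σxᵢ(yᵢ − βxᵢ)/1 − β/9 = 0, so β = Σxᵢyᵢ / (Σxᵢ² + σ²/τ²).
Σxᵢyᵢ = 2·9 + 3·11 + 1·0 = 51; Σxᵢ² = 14; σ²/τ² = 1/9.
β̂_MAP = 51 / (14 + 1/9) = 51/(127/9) = 459/127 ≈ 3.614.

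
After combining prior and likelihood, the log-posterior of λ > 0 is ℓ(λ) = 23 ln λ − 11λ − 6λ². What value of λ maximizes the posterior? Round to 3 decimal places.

λ̂_MAP = 1.000

ℓ'(λ) = 23/λ − 11 − 12λ. Setting this to zero and multiplying by λ: 12λ² + 11λ − 23 = 0.
λ = (−11 + √(11² + 4·12·23)) / (2·12) = (−11 + √1225) / 24 = (−11 + 35)/24 = 1.
ℓ''(λ) = −23/λ² − 12 < 0, confirming a maximum.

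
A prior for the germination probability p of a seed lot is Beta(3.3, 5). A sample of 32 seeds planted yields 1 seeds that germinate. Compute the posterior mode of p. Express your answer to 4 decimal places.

Prior: Beta(3.3, 5).
Data: 1 success in 32 trials. The binomial likelihood contributes p(1−p)^31, so the posterior is Beta(3.3+1, 5+31) = Beta(4.3, 36).
For Beta(a, b) with a, b > 1 the mode is (a−1)/(a+b−2) = 3.3/38.3 ≈ 0.0862.

p̂_MAP = 0.0862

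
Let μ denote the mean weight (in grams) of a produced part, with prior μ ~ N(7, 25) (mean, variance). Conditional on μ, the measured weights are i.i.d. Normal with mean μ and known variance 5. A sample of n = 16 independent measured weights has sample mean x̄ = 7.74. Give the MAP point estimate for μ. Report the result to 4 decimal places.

μ̂_MAP = 7.7309

n = 16, x̄ = 7.74.
For a Normal prior and Normal likelihood with known variance, the posterior is Normal; its mode equals its mean, the precision-weighted average.
Prior precision 1/σ₀² = 1/25 = 0.04; data precision n/σ² = 16/5 = 3.2.
μ̂ = (0.04·7 + 3.2·7.74) / (0.04 + 3.2) = 25.048/3.24 = 3131/405 ≈ 7.7309.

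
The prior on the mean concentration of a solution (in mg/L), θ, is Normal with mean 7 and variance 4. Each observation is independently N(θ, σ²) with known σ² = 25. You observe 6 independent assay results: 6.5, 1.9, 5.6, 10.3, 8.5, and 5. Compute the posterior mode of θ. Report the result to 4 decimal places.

n = 6; x̄ = (6.5 + 1.9 + 5.6 + 10.3 + 8.5 + 5)/6 = 37.8/6 = 6.3.
For a Normal prior and Normal likelihood with known variance, the posterior is Normal; its mode equals its mean, the precision-weighted average.
Prior precision 1/σ₀² = 1/4 = 0.25; data precision n/σ² = 6/25 = 0.24.
θ̂ = (0.25·7 + 0.24·6.3) / (0.25 + 0.24) = 3.262/0.49 = 233/35 ≈ 6.6571.

θ̂_MAP = 6.6571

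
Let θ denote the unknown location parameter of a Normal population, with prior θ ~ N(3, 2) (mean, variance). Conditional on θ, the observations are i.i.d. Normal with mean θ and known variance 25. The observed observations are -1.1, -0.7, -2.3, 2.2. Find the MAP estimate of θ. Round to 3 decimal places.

θ̂_MAP = 2.158

n = 4; x̄ = ((-1.1) + (-0.7) + (-2.3) + 2.2)/4 = -1.9/4 = -0.475.
For a Normal prior and Normal likelihood with known variance, the posterior is Normal; its mode equals its mean, the precision-weighted average.
Prior precision 1/σ₀² = 1/2 = 0.5; data precision n/σ² = 4/25 = 0.16.
θ̂ = (0.5·3 + 0.16·(-0.475)) / (0.5 + 0.16) = 1.424/0.66 = 356/165 ≈ 2.158.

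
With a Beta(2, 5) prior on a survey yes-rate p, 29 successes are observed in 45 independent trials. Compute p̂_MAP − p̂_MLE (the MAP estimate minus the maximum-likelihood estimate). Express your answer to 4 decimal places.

MAP − MLE = -0.0444

Posterior is Beta(31, 21); MAP = (31−1)/(52−2) = 30/50 ≈ 0.60000.
MLE ignores the prior: p̂_MLE = k/n = 29/45 ≈ 0.64444.
Difference = 30/50 − 29/45 = -2/45 ≈ -0.0444.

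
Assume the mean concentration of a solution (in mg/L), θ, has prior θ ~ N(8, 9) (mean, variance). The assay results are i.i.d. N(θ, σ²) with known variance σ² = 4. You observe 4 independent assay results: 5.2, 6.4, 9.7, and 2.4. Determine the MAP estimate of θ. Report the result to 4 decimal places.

θ̂_MAP = 6.1325

n = 4; x̄ = (5.2 + 6.4 + 9.7 + 2.4)/4 = 23.7/4 = 5.925.
For a Normal prior and Normal likelihood with known variance, the posterior is Normal; its mode equals its mean, the precision-weighted average.
Prior precision 1/σ₀² = 1/9; data precision n/σ² = 4/4 = 1.
θ̂ = ((1/9)·8 + 1·5.925) / (1/9 + 1) = (2453/360)/(10/9) = 6.1325.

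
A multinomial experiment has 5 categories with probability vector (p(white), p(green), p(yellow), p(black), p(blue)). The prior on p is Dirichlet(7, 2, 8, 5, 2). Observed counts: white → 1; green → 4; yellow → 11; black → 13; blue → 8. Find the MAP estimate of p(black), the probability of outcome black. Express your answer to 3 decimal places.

The posterior is Dirichlet(αᵢ + nᵢ) = Dirichlet(8, 6, 19, 18, 10).
For a Dirichlet(a₁,…,a_K) with all aᵢ > 1, the mode has j-th component (aⱼ − 1)/(Σaᵢ − K).
Here Σaᵢ = 61 and K = 5, so p(black) = (18 − 1)/(61 − 5) = 17/56 ≈ 0.304.

MAP estimate of p(black) = 0.304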